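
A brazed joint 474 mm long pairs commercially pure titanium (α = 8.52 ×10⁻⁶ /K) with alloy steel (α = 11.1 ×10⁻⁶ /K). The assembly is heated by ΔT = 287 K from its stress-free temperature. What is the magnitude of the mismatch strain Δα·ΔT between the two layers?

7.40×10⁻⁴

Δα = |8.52 − 11.1|×10⁻⁶/K = 2.58×10⁻⁶/K.
Mismatch strain = Δα·ΔT = 2.58×10⁻⁶ × 287.0 = 7.40×10⁻⁴.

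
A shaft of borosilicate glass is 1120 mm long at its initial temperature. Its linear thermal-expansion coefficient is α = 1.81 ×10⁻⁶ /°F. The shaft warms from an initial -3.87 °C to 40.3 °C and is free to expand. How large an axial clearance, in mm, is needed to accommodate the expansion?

0.161 mm

Convert α: 1.81×10⁻⁶/°F × (9/5) = 3.26×10⁻⁶/K.
ΔT = 40.3 − (-3.87) = 44.17 K.
ΔL = α·L₀·ΔT = 3.26×10⁻⁶ × 1120 mm × 44.17 K = 0.161 mm.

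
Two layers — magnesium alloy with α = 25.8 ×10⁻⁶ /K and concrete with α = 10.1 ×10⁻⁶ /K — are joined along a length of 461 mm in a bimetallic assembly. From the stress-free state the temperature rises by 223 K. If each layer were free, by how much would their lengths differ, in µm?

Δα = |25.8 − 10.1|×10⁻⁶/K = 15.7×10⁻⁶/K.
ΔL_mismatch = Δα·L·ΔT = 15.7×10⁻⁶ × 461.0 mm × 223.0 K = 1610 µm.

1610 µm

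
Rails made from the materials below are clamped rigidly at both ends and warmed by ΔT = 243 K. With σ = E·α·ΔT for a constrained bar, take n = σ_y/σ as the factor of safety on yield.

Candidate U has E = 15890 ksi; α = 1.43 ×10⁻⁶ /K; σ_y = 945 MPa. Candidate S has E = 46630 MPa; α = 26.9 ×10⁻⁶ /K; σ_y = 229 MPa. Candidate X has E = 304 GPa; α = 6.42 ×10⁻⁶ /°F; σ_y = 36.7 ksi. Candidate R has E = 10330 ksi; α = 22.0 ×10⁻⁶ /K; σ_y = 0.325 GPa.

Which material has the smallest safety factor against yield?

Per material, after unit conversion:
  candidate U: E = 109.6, α = 1.43, σ_y = 945.0 → σ = 38.1 MPa, n = 24.8
  candidate S: E = 46.63, α = 26.9, σ_y = 229.0 → σ = 305 MPa, n = 0.751
  candidate X: E = 304.0, α = 11.6, σ_y = 253.0 → σ = 854 MPa, n = 0.296
  candidate R: E = 71.22, α = 22.0, σ_y = 325.0 → σ = 381 MPa, n = 0.854
Smallest n: candidate X with n = 0.296.

candidate X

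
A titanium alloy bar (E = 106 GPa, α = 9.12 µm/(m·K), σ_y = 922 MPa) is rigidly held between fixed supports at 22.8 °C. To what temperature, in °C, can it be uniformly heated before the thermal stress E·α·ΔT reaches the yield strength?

E·α·ΔT = 922.0 MPa ⇒ ΔT = 922.0 / (106.0×10³ × 9.12×10⁻⁶) = 953.7 K.
T = 22.8 + 953.7 = 976.5 °C.

977 °C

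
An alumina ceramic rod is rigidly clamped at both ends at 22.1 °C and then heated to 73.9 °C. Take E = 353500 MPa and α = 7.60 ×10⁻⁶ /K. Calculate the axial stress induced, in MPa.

E = 353500 MPa = 353.5 GPa.
ΔT = 51.80 K. Constrained thermal stress σ = E·α·ΔT = 353.5×10³ MPa × 7.60×10⁻⁶ × 51.80 = 139 MPa (compressive).

139 MPa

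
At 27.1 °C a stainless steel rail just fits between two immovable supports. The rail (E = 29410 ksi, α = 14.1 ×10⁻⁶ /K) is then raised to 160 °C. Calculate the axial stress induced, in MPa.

E = 29410 ksi = 202.8 GPa.
ΔT = 132.9 K. Constrained thermal stress σ = E·α·ΔT = 202.8×10³ MPa × 14.1×10⁻⁶ × 132.9 = 380 MPa (compressive).

380 MPa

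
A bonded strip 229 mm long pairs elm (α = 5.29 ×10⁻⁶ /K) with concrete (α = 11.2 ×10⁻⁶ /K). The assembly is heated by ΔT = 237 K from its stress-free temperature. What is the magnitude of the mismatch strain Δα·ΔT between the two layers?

1.40×10⁻³

Δα = |5.29 − 11.2|×10⁻⁶/K = 5.91×10⁻⁶/K.
Mismatch strain = Δα·ΔT = 5.91×10⁻⁶ × 237.0 = 1.40×10⁻³.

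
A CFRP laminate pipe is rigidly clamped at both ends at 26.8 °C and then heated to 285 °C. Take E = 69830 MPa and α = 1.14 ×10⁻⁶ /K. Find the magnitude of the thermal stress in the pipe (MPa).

20.6 MPa

E = 69830 MPa = 69.83 GPa.
ΔT = 258.2 K. Constrained thermal stress σ = E·α·ΔT = 69.83×10³ MPa × 1.14×10⁻⁶ × 258.2 = 20.6 MPa (compressive).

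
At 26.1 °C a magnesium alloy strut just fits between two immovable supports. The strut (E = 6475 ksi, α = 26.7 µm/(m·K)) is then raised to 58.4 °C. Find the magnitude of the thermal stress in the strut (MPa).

38.5 MPa

E = 6475 ksi = 44.64 GPa.
ΔT = 32.30 K. Constrained thermal stress σ = E·α·ΔT = 44.64×10³ MPa × 26.7×10⁻⁶ × 32.30 = 38.5 MPa (compressive).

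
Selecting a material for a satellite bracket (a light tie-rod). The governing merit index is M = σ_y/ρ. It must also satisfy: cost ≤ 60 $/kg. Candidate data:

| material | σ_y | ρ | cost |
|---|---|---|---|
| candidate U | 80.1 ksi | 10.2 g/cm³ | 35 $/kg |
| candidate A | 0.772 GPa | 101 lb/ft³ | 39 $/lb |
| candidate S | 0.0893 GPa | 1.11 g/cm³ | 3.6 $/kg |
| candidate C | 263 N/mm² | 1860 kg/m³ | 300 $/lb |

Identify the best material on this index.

Screen on constraints: cost ≤ 60 $/kg. Survivors: candidate U, candidate S.
Convert each candidate to consistent units, then evaluate M:
  candidate U: σ_y = 552.3 MPa, ρ = 10200 kg/m³
  candidate S: σ_y = 89.30 MPa, ρ = 1110 kg/m³
  candidate S: M = 80.5 kN·m/kg
  candidate U: M = 54.1 kN·m/kg
The maximum is for candidate S.

candidate S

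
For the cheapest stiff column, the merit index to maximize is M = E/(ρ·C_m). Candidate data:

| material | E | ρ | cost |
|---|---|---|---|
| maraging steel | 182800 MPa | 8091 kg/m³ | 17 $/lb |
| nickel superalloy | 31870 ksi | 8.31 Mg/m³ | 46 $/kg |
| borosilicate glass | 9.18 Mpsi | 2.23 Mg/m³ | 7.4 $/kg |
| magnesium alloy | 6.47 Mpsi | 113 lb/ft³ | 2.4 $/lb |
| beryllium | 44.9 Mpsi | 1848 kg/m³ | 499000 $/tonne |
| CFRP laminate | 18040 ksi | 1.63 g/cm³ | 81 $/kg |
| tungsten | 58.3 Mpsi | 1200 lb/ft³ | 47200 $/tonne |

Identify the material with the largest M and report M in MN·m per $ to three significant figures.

Normalizing units and computing the index:
  maraging steel: E = 182.8 GPa, ρ = 8091 kg/m³, cost = 37.48 $/kg
  nickel superalloy: E = 219.7 GPa, ρ = 8310 kg/m³, cost = 46.00 $/kg
  borosilicate glass: E = 63.29 GPa, ρ = 2230 kg/m³, cost = 7.400 $/kg
  magnesium alloy: E = 44.61 GPa, ρ = 1810 kg/m³, cost = 5.291 $/kg
  beryllium: E = 309.6 GPa, ρ = 1848 kg/m³, cost = 499.0 $/kg
  CFRP laminate: E = 124.4 GPa, ρ = 1630 kg/m³, cost = 81.00 $/kg
  tungsten: E = 402.0 GPa, ρ = 19220 kg/m³, cost = 47.20 $/kg
  magnesium alloy: M = 4.66 MN·m per $
  borosilicate glass: M = 3.84 MN·m per $
  CFRP laminate: M = 0.942 MN·m per $
  maraging steel: M = 0.603 MN·m per $
  nickel superalloy: M = 0.575 MN·m per $
  tungsten: M = 0.443 MN·m per $
  beryllium: M = 0.336 MN·m per $
The maximum is for magnesium alloy.

magnesium alloy, M = 4.66 MN·m per $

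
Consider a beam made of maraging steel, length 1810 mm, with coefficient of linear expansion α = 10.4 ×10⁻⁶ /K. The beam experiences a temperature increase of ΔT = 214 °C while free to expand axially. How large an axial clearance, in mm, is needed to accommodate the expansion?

ΔL = α·L₀·ΔT = 10.4×10⁻⁶ × 1810 mm × 214.0 K = 4.03 mm.

4.03 mm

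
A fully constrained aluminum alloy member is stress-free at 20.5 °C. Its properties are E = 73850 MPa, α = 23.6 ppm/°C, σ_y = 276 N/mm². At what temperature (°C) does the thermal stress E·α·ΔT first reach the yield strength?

E = 73850 MPa = 73.85 GPa.
σ_y = 276 N/mm² = 276.0 MPa.
E·α·ΔT = 276.0 MPa ⇒ ΔT = 276.0 / (73.85×10³ × 23.6×10⁻⁶) = 158.4 K.
T = 20.5 + 158.4 = 178.9 °C.

179 °C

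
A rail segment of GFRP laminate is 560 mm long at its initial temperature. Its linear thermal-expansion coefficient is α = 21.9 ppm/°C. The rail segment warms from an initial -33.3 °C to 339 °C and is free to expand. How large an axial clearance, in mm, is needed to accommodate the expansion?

4.57 mm

ΔT = 339 − (-33.3) = 372.3 K.
ΔL = α·L₀·ΔT = 21.9×10⁻⁶ × 560 mm × 372.3 K = 4.57 mm.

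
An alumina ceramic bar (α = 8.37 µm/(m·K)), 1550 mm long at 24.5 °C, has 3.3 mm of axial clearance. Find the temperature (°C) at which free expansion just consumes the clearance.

α·L₀·ΔT = 3.3 mm ⇒ ΔT = 3.3 / (8.37×10⁻⁶ × 1550.0) = 254.4 K.
T = 24.5 + 254.4 = 278.9 °C.

279 °C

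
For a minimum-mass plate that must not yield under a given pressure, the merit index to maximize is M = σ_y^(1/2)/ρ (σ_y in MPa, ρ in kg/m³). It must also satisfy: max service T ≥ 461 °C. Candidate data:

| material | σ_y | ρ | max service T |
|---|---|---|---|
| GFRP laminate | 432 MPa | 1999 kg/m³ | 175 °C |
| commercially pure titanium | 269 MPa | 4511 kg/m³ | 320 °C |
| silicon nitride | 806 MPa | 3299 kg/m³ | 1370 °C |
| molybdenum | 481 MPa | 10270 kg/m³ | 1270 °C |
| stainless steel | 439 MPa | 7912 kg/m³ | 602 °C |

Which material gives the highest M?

Screen on constraints: max service T ≥ 461 °C. Survivors: silicon nitride, molybdenum, stainless steel.
Evaluate M for each candidate:
  silicon nitride: M = 8.61×10⁻³
  stainless steel: M = 2.65×10⁻³
  molybdenum: M = 2.14×10⁻³
Highest index: silicon nitride.

silicon nitride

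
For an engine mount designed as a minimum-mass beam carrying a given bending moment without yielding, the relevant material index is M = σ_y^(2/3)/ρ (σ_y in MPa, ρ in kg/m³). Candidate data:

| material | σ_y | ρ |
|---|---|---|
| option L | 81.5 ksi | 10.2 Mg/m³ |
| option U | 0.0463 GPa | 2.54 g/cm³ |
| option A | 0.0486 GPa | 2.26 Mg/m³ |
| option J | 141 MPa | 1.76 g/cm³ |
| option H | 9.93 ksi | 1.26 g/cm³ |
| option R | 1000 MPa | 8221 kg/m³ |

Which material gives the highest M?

option J

Normalizing units and computing the index:
  option L: σ_y = 561.9 MPa, ρ = 10200 kg/m³
  option U: σ_y = 46.30 MPa, ρ = 2540 kg/m³
  option A: σ_y = 48.60 MPa, ρ = 2260 kg/m³
  option J: σ_y = 141.0 MPa, ρ = 1760 kg/m³
  option H: σ_y = 68.46 MPa, ρ = 1260 kg/m³
  option R: σ_y = 1000 MPa, ρ = 8221 kg/m³
  option J: M = 15.4×10⁻³
  option H: M = 13.3×10⁻³
  option R: M = 12.2×10⁻³
  option L: M = 6.68×10⁻³
  option A: M = 5.89×10⁻³
  option U: M = 5.08×10⁻³
Option J has the largest M.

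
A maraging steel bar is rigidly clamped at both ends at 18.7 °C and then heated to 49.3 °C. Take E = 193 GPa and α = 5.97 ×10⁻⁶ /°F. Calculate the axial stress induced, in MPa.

α = 5.97×10⁻⁶/°F × 9/5 = 10.7×10⁻⁶/K.
ΔT = 30.60 K. Constrained thermal stress σ = E·α·ΔT = 193.0×10³ MPa × 10.7×10⁻⁶ × 30.60 = 63.5 MPa (compressive).

63.5 MPa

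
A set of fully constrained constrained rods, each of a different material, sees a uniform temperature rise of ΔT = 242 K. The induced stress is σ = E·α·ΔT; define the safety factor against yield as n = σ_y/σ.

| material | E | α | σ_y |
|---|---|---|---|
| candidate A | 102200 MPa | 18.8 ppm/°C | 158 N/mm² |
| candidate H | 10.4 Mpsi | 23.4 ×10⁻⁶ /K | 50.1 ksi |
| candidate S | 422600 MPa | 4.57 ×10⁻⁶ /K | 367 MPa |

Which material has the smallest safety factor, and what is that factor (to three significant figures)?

With everything in SI (GPa, ×10⁻⁶/K, MPa):
  candidate A: E = 102.2, α = 18.8, σ_y = 158.0 → σ = 465 MPa, n = 0.340
  candidate H: E = 71.71, α = 23.4, σ_y = 345.4 → σ = 406 MPa, n = 0.851
  candidate S: E = 422.6, α = 4.57, σ_y = 367.0 → σ = 467 MPa, n = 0.785
Smallest n: candidate A with n = 0.340.

candidate A, n = 0.340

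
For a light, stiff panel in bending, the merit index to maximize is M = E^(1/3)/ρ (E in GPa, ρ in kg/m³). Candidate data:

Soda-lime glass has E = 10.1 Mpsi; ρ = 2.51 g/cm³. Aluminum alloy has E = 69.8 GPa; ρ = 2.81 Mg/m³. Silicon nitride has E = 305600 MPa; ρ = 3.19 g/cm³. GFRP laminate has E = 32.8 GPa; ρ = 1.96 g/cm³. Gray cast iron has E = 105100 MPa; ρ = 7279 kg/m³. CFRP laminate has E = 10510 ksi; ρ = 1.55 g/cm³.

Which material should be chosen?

CFRP laminate

Putting every candidate on a common basis:
  soda-lime glass: E = 69.64 GPa, ρ = 2510 kg/m³
  aluminum alloy: E = 69.80 GPa, ρ = 2810 kg/m³
  silicon nitride: E = 305.6 GPa, ρ = 3190 kg/m³
  GFRP laminate: E = 32.80 GPa, ρ = 1960 kg/m³
  gray cast iron: E = 105.1 GPa, ρ = 7279 kg/m³
  CFRP laminate: E = 72.46 GPa, ρ = 1550 kg/m³
  CFRP laminate: M = 2.69×10⁻³
  silicon nitride: M = 2.11×10⁻³
  soda-lime glass: M = 1.64×10⁻³
  GFRP laminate: M = 1.63×10⁻³
  aluminum alloy: M = 1.47×10⁻³
  gray cast iron: M = 0.648×10⁻³
The maximum is for CFRP laminate.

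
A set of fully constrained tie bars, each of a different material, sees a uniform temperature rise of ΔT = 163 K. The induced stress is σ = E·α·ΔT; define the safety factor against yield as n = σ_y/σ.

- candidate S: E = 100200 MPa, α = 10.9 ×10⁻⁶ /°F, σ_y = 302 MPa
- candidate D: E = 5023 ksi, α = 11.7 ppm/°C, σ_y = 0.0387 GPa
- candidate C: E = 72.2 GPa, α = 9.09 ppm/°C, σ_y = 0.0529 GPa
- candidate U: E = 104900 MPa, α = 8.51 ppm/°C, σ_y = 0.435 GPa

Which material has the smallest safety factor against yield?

With everything in SI (GPa, ×10⁻⁶/K, MPa):
  candidate S: E = 100.2, α = 19.6, σ_y = 302.0 → σ = 320 MPa, n = 0.942
  candidate D: E = 34.63, α = 11.7, σ_y = 38.70 → σ = 66.0 MPa, n = 0.586
  candidate C: E = 72.20, α = 9.09, σ_y = 52.90 → σ = 107 MPa, n = 0.495
  candidate U: E = 104.9, α = 8.51, σ_y = 435.0 → σ = 146 MPa, n = 2.99
Smallest n: candidate C with n = 0.495.

candidate C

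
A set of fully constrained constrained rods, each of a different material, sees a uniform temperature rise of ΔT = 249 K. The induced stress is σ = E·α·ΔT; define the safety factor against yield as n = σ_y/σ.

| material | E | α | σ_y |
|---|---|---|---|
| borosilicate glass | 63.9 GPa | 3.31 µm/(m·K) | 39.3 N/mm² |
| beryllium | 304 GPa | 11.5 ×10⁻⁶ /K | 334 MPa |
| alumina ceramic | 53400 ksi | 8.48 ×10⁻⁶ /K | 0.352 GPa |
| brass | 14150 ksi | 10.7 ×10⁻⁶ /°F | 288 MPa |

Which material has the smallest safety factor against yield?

Converting E to GPa, α to ×10⁻⁶/K, σ_y to MPa, then σ and n for each:
  borosilicate glass: E = 63.90, α = 3.31, σ_y = 39.30 → σ = 52.7 MPa, n = 0.746
  beryllium: E = 304.0, α = 11.5, σ_y = 334.0 → σ = 871 MPa, n = 0.384
  alumina ceramic: E = 368.2, α = 8.48, σ_y = 352.0 → σ = 777 MPa, n = 0.453
  brass: E = 97.56, α = 19.3, σ_y = 288.0 → σ = 468 MPa, n = 0.616
The minimum is beryllium at n = 0.384.

beryllium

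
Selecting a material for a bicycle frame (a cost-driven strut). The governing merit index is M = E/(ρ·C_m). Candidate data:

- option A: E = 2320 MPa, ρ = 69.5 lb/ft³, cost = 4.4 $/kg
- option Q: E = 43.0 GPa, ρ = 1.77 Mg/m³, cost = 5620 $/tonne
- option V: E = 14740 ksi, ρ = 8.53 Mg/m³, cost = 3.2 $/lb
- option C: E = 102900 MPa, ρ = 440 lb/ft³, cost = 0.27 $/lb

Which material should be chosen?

option C

Convert each candidate to consistent units, then evaluate M:
  option A: E = 2.320 GPa, ρ = 1113 kg/m³, cost = 4.400 $/kg
  option Q: E = 43.00 GPa, ρ = 1770 kg/m³, cost = 5.620 $/kg
  option V: E = 101.6 GPa, ρ = 8530 kg/m³, cost = 7.055 $/kg
  option C: E = 102.9 GPa, ρ = 7048 kg/m³, cost = 0.5952 $/kg
  option C: M = 24.5 MN·m per $
  option Q: M = 4.32 MN·m per $
  option V: M = 1.69 MN·m per $
  option A: M = 0.474 MN·m per $
Highest index: option C.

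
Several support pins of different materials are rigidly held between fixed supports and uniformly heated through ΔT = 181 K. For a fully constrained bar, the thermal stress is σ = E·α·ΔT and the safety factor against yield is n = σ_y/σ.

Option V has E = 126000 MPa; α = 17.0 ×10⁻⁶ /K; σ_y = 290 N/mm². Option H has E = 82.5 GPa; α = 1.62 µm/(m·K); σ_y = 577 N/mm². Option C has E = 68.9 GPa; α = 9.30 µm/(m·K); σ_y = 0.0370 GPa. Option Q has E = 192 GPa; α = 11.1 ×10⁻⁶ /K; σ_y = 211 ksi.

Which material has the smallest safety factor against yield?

option C

Converting E to GPa, α to ×10⁻⁶/K, σ_y to MPa, then σ and n for each:
  option V: E = 126.0, α = 17.0, σ_y = 290.0 → σ = 388 MPa, n = 0.748
  option H: E = 82.50, α = 1.62, σ_y = 577.0 → σ = 24.2 MPa, n = 23.9
  option C: E = 68.90, α = 9.30, σ_y = 37.00 → σ = 116 MPa, n = 0.319
  option Q: E = 192.0, α = 11.1, σ_y = 1455 → σ = 386 MPa, n = 3.77
Smallest n: option C with n = 0.319.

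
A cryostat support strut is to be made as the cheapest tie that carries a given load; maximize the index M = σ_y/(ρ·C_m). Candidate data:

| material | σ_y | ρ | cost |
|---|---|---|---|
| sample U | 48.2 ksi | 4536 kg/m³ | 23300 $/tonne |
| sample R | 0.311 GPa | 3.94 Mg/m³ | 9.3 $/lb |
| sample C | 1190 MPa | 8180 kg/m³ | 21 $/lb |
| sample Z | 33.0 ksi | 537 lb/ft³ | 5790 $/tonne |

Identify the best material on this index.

sample Z

Putting every candidate on a common basis:
  sample U: σ_y = 332.3 MPa, ρ = 4536 kg/m³, cost = 23.30 $/kg
  sample R: σ_y = 311.0 MPa, ρ = 3940 kg/m³, cost = 20.50 $/kg
  sample C: σ_y = 1190 MPa, ρ = 8180 kg/m³, cost = 46.30 $/kg
  sample Z: σ_y = 227.5 MPa, ρ = 8602 kg/m³, cost = 5.790 $/kg
  sample Z: M = 4.57 kN·m per $
  sample R: M = 3.85 kN·m per $
  sample U: M = 3.14 kN·m per $
  sample C: M = 3.14 kN·m per $
The maximum is for sample Z.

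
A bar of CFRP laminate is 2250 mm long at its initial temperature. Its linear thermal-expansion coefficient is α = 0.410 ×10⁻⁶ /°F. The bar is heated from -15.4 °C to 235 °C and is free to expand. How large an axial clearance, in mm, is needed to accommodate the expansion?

Convert α: 0.410×10⁻⁶/°F × (9/5) = 0.738×10⁻⁶/K.
ΔT = 235 − (-15.4) = 250.4 K.
ΔL = α·L₀·ΔT = 0.738×10⁻⁶ × 2250 mm × 250.4 K = 0.416 mm.

0.416 mm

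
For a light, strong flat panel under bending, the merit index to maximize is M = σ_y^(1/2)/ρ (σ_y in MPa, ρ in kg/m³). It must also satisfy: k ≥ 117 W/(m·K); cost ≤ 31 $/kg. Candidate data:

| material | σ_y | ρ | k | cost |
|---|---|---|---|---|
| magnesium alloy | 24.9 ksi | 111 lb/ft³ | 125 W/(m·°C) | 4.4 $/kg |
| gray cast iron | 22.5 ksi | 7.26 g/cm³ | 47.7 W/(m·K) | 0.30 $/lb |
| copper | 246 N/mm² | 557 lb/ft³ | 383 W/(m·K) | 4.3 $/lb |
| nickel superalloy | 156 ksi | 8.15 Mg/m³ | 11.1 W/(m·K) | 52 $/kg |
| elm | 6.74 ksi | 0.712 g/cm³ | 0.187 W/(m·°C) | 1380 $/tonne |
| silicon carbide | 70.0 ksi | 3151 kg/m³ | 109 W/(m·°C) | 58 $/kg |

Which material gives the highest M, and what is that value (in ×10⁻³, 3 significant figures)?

magnesium alloy, M = 7.37×10⁻³

Screen on constraints: k ≥ 117 W/(m·K); cost ≤ 31 $/kg. Survivors: magnesium alloy, copper.
In SI units:
  magnesium alloy: σ_y = 171.7 MPa, ρ = 1778 kg/m³
  copper: σ_y = 246.0 MPa, ρ = 8922 kg/m³
  magnesium alloy: M = 7.37×10⁻³
  copper: M = 1.76×10⁻³
Magnesium alloy ranks first.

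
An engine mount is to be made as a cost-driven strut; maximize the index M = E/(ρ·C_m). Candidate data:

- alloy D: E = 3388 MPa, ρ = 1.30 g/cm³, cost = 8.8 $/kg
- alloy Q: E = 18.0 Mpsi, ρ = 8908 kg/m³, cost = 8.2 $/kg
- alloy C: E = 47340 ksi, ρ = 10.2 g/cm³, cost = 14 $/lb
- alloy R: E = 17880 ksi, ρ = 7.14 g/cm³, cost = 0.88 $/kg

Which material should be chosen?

In SI units:
  alloy D: E = 3.388 GPa, ρ = 1300 kg/m³, cost = 8.800 $/kg
  alloy Q: E = 124.1 GPa, ρ = 8908 kg/m³, cost = 8.200 $/kg
  alloy C: E = 326.4 GPa, ρ = 10200 kg/m³, cost = 30.86 $/kg
  alloy R: E = 123.3 GPa, ρ = 7140 kg/m³, cost = 0.8800 $/kg
  alloy R: M = 19.6 MN·m per $
  alloy Q: M = 1.70 MN·m per $
  alloy C: M = 1.04 MN·m per $
  alloy D: M = 0.296 MN·m per $
Alloy R ranks first.

alloy R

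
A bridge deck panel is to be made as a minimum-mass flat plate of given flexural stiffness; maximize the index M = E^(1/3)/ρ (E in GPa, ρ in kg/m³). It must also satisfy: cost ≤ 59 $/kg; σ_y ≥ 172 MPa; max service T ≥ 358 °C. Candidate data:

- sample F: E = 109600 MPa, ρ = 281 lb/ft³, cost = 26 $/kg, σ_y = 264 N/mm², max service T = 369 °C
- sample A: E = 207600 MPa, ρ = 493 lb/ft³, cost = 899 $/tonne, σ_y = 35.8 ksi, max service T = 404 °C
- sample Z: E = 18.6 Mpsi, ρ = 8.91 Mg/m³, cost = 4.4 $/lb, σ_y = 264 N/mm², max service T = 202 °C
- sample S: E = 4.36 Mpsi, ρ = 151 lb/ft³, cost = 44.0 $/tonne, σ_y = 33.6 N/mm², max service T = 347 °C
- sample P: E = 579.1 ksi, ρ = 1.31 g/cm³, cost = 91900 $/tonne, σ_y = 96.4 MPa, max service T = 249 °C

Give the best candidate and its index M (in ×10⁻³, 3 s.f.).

Screen on constraints: cost ≤ 59 $/kg; σ_y ≥ 172 MPa; max service T ≥ 358 °C. Survivors: sample F, sample A.
After converting to SI:
  sample F: E = 109.6 GPa, ρ = 4501 kg/m³
  sample A: E = 207.6 GPa, ρ = 7897 kg/m³
  sample F: M = 1.06×10⁻³
  sample A: M = 0.750×10⁻³
Sample F ranks first.

sample F, M = 1.06×10⁻³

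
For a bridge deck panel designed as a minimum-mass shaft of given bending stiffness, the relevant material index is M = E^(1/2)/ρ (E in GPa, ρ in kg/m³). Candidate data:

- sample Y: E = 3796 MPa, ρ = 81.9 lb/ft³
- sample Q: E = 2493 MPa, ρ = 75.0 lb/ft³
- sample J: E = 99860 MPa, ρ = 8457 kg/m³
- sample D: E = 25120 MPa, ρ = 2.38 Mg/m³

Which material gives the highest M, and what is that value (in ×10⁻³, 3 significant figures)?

sample D, M = 2.11×10⁻³

After converting to SI:
  sample Y: E = 3.796 GPa, ρ = 1312 kg/m³
  sample Q: E = 2.493 GPa, ρ = 1201 kg/m³
  sample J: E = 99.86 GPa, ρ = 8457 kg/m³
  sample D: E = 25.12 GPa, ρ = 2380 kg/m³
  sample D: M = 2.11×10⁻³
  sample Y: M = 1.49×10⁻³
  sample Q: M = 1.31×10⁻³
  sample J: M = 1.18×10⁻³
The maximum is for sample D.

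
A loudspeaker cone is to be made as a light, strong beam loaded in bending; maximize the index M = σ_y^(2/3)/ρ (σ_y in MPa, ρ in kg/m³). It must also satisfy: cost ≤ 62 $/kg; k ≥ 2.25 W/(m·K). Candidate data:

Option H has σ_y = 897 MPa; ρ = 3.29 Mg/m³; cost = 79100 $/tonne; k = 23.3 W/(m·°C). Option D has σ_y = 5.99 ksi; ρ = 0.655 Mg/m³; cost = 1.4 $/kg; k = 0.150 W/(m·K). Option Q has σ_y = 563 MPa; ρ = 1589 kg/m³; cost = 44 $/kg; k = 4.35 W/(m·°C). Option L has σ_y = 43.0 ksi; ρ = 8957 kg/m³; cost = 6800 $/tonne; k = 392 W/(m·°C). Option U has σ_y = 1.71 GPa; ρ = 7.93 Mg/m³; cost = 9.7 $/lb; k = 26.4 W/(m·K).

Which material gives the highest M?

option Q

Screen on constraints: cost ≤ 62 $/kg; k ≥ 2.25 W/(m·K). Survivors: option Q, option L, option U.
Normalizing units and computing the index:
  option Q: σ_y = 563.0 MPa, ρ = 1589 kg/m³
  option L: σ_y = 296.5 MPa, ρ = 8957 kg/m³
  option U: σ_y = 1710 MPa, ρ = 7930 kg/m³
  option Q: M = 42.9×10⁻³
  option U: M = 18.0×10⁻³
  option L: M = 4.96×10⁻³
The maximum is for option Q.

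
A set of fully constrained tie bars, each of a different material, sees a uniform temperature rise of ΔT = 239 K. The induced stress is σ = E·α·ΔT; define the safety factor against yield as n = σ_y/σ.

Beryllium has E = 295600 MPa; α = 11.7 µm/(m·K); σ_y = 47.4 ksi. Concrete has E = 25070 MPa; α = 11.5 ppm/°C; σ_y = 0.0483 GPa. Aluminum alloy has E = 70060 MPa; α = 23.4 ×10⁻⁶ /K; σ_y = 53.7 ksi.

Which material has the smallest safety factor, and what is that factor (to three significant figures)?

beryllium, n = 0.395

In consistent units (E in GPa, α in ×10⁻⁶/K, σ_y in MPa):
  beryllium: E = 295.6, α = 11.7, σ_y = 326.8 → σ = 827 MPa, n = 0.395
  concrete: E = 25.07, α = 11.5, σ_y = 48.30 → σ = 68.9 MPa, n = 0.701
  aluminum alloy: E = 70.06, α = 23.4, σ_y = 370.2 → σ = 392 MPa, n = 0.945
Beryllium has the lowest safety factor, n = 0.395.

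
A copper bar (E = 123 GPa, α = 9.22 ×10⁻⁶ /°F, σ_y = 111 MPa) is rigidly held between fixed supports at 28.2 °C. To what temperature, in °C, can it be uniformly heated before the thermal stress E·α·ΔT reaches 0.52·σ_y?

56.5 °C

α = 9.22×10⁻⁶/°F × 9/5 = 16.6×10⁻⁶/K.
E·α·ΔT = 57.72 MPa ⇒ ΔT = 57.72 / (123.0×10³ × 16.6×10⁻⁶) = 28.28 K.
T = 28.2 + 28.28 = 56.48 °C.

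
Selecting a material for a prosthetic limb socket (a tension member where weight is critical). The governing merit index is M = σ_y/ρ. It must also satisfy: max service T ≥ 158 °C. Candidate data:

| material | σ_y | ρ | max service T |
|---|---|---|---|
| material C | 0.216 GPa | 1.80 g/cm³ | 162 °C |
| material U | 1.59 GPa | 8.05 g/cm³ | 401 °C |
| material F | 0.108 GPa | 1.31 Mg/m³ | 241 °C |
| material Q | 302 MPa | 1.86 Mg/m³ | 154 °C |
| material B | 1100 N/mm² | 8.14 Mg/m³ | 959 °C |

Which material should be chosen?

material U

Screen on constraints: max service T ≥ 158 °C. Survivors: material C, material U, material F, material B.
Normalizing units and computing the index:
  material C: σ_y = 216.0 MPa, ρ = 1800 kg/m³
  material U: σ_y = 1590 MPa, ρ = 8050 kg/m³
  material F: σ_y = 108.0 MPa, ρ = 1310 kg/m³
  material B: σ_y = 1100 MPa, ρ = 8140 kg/m³
  material U: M = 198 kN·m/kg
  material B: M = 135 kN·m/kg
  material C: M = 120 kN·m/kg
  material F: M = 82.4 kN·m/kg
Material U ranks first.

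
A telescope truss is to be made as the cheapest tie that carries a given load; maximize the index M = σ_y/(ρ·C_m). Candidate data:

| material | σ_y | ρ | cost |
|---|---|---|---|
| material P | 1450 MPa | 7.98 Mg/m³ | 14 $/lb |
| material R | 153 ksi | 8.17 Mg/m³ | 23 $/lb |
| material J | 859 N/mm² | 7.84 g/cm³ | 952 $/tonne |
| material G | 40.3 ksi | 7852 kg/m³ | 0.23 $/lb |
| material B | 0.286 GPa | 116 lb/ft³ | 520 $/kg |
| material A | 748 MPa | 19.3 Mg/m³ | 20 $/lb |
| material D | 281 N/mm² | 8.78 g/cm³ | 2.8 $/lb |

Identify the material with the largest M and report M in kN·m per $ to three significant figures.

material J, M = 115 kN·m per $

In SI units:
  material P: σ_y = 1450 MPa, ρ = 7980 kg/m³, cost = 30.86 $/kg
  material R: σ_y = 1055 MPa, ρ = 8170 kg/m³, cost = 50.71 $/kg
  material J: σ_y = 859.0 MPa, ρ = 7840 kg/m³, cost = 0.9520 $/kg
  material G: σ_y = 277.9 MPa, ρ = 7852 kg/m³, cost = 0.5071 $/kg
  material B: σ_y = 286.0 MPa, ρ = 1858 kg/m³, cost = 520.0 $/kg
  material A: σ_y = 748.0 MPa, ρ = 19300 kg/m³, cost = 44.09 $/kg
  material D: σ_y = 281.0 MPa, ρ = 8780 kg/m³, cost = 6.173 $/kg
  material J: M = 115 kN·m per $
  material G: M = 69.8 kN·m per $
  material P: M = 5.89 kN·m per $
  material D: M = 5.18 kN·m per $
  material R: M = 2.55 kN·m per $
  material A: M = 0.879 kN·m per $
  material B: M = 0.296 kN·m per $
Material J has the largest M.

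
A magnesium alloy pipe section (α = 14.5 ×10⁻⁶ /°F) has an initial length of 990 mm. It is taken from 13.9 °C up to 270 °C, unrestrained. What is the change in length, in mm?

Convert α: 14.5×10⁻⁶/°F × (9/5) = 26.1×10⁻⁶/K.
ΔT = 270 − 13.9 = 256.1 K.
ΔL = α·L₀·ΔT = 26.1×10⁻⁶ × 990 mm × 256.1 K = 6.62 mm.

6.62 mm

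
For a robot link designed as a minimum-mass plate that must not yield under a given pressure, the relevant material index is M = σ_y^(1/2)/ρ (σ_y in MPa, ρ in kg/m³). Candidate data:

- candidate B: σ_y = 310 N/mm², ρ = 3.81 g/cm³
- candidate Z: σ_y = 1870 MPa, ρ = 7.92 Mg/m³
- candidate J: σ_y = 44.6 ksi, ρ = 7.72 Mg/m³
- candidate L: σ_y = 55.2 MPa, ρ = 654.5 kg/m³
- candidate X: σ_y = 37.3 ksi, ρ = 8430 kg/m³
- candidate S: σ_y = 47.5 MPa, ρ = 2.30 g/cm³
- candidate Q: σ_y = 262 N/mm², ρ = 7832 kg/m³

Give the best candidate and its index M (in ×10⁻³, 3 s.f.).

Putting every candidate on a common basis:
  candidate B: σ_y = 310.0 MPa, ρ = 3810 kg/m³
  candidate Z: σ_y = 1870 MPa, ρ = 7920 kg/m³
  candidate J: σ_y = 307.5 MPa, ρ = 7720 kg/m³
  candidate L: σ_y = 55.20 MPa, ρ = 654.5 kg/m³
  candidate X: σ_y = 257.2 MPa, ρ = 8430 kg/m³
  candidate S: σ_y = 47.50 MPa, ρ = 2300 kg/m³
  candidate Q: σ_y = 262.0 MPa, ρ = 7832 kg/m³
  candidate L: M = 11.4×10⁻³
  candidate Z: M = 5.46×10⁻³
  candidate B: M = 4.62×10⁻³
  candidate S: M = 3.00×10⁻³
  candidate J: M = 2.27×10⁻³
  candidate Q: M = 2.07×10⁻³
  candidate X: M = 1.90×10⁻³
Highest index: candidate L.

candidate L, M = 11.4×10⁻³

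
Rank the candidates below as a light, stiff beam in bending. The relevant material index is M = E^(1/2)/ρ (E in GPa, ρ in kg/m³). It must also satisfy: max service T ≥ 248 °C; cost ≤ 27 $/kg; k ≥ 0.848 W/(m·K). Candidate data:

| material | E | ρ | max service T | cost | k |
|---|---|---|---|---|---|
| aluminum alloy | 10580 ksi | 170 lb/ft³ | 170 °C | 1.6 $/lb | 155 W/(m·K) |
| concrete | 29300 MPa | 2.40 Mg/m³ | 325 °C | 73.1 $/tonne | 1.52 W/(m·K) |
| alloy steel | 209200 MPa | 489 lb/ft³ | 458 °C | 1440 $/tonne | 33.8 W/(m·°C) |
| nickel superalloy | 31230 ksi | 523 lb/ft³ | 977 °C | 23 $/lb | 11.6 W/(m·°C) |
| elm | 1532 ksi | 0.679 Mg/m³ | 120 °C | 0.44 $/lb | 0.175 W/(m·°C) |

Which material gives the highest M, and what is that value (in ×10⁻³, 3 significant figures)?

Screen on constraints: max service T ≥ 248 °C; cost ≤ 27 $/kg; k ≥ 0.848 W/(m·K). Survivors: concrete, alloy steel.
In SI units:
  concrete: E = 29.30 GPa, ρ = 2400 kg/m³
  alloy steel: E = 209.2 GPa, ρ = 7833 kg/m³
  concrete: M = 2.26×10⁻³
  alloy steel: M = 1.85×10⁻³
Highest index: concrete.

concrete, M = 2.26×10⁻³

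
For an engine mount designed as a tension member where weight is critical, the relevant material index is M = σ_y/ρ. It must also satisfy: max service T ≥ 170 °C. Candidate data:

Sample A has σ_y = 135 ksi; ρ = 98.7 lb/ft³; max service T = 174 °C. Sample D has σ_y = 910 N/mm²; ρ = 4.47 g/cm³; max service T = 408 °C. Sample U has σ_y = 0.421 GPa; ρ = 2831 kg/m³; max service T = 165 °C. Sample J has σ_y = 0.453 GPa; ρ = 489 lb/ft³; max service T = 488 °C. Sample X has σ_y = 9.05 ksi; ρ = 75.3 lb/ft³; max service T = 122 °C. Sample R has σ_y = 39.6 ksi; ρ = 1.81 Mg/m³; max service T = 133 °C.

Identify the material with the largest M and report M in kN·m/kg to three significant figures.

Screen on constraints: max service T ≥ 170 °C. Survivors: sample A, sample D, sample J.
Normalizing units and computing the index:
  sample A: σ_y = 930.8 MPa, ρ = 1581 kg/m³
  sample D: σ_y = 910.0 MPa, ρ = 4470 kg/m³
  sample J: σ_y = 453.0 MPa, ρ = 7833 kg/m³
  sample A: M = 589 kN·m/kg
  sample D: M = 204 kN·m/kg
  sample J: M = 57.8 kN·m/kg
Sample A ranks first.

sample A, M = 589 kN·m/kg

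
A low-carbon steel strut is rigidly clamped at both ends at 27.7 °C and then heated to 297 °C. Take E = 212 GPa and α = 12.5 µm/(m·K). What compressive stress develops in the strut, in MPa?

714 MPa

ΔT = 269.3 K. Constrained thermal stress σ = E·α·ΔT = 212.0×10³ MPa × 12.5×10⁻⁶ × 269.3 = 714 MPa (compressive).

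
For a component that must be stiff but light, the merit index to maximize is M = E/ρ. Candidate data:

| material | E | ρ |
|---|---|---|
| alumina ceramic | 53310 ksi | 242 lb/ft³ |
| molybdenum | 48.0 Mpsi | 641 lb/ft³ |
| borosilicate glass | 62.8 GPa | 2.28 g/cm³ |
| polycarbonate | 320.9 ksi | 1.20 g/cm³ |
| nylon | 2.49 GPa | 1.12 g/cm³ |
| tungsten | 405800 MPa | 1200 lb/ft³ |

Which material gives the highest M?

alumina ceramic

Putting every candidate on a common basis:
  alumina ceramic: E = 367.6 GPa, ρ = 3876 kg/m³
  molybdenum: E = 330.9 GPa, ρ = 10270 kg/m³
  borosilicate glass: E = 62.80 GPa, ρ = 2280 kg/m³
  polycarbonate: E = 2.213 GPa, ρ = 1200 kg/m³
  nylon: E = 2.490 GPa, ρ = 1120 kg/m³
  tungsten: E = 405.8 GPa, ρ = 19220 kg/m³
  alumina ceramic: M = 94.8 MN·m/kg
  molybdenum: M = 32.2 MN·m/kg
  borosilicate glass: M = 27.5 MN·m/kg
  tungsten: M = 21.1 MN·m/kg
  nylon: M = 2.22 MN·m/kg
  polycarbonate: M = 1.84 MN·m/kg
Alumina ceramic has the largest M.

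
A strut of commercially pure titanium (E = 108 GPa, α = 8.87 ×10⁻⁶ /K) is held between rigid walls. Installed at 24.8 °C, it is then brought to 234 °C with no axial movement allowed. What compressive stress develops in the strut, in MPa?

200 MPa

ΔT = 209.2 K. Constrained thermal stress σ = E·α·ΔT = 108.0×10³ MPa × 8.87×10⁻⁶ × 209.2 = 200 MPa (compressive).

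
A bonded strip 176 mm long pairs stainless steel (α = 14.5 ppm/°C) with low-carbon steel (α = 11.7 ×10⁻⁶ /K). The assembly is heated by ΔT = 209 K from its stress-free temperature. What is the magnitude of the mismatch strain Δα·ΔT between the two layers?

5.85×10⁻⁴

Δα = |14.5 − 11.7|×10⁻⁶/K = 2.80×10⁻⁶/K.
Mismatch strain = Δα·ΔT = 2.80×10⁻⁶ × 209.0 = 5.85×10⁻⁴.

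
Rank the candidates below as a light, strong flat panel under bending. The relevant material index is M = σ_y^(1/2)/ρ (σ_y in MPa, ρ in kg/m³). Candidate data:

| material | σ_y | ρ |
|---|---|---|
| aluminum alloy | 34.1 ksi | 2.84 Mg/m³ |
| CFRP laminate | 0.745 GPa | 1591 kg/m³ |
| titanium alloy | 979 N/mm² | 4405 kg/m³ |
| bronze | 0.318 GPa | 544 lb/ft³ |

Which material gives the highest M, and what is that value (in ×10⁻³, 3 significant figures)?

Putting every candidate on a common basis:
  aluminum alloy: σ_y = 235.1 MPa, ρ = 2840 kg/m³
  CFRP laminate: σ_y = 745.0 MPa, ρ = 1591 kg/m³
  titanium alloy: σ_y = 979.0 MPa, ρ = 4405 kg/m³
  bronze: σ_y = 318.0 MPa, ρ = 8714 kg/m³
  CFRP laminate: M = 17.2×10⁻³
  titanium alloy: M = 7.10×10⁻³
  aluminum alloy: M = 5.40×10⁻³
  bronze: M = 2.05×10⁻³
CFRP laminate has the largest M.

CFRP laminate, M = 17.2×10⁻³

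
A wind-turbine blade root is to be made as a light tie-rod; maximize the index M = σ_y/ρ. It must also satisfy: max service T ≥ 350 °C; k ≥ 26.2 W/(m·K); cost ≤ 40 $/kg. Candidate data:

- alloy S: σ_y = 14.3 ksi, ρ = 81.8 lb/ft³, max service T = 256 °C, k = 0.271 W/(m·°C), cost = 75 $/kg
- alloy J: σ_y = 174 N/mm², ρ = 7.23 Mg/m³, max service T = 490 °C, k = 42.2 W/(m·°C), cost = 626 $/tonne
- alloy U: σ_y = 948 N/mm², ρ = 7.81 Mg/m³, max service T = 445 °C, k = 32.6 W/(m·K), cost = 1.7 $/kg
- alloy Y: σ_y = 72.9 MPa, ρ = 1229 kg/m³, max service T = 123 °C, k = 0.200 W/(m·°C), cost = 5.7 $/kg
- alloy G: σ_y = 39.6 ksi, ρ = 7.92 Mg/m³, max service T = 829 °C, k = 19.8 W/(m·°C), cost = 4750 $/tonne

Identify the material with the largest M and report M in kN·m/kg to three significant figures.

alloy U, M = 121 kN·m/kg

Screen on constraints: max service T ≥ 350 °C; k ≥ 26.2 W/(m·K); cost ≤ 40 $/kg. Survivors: alloy J, alloy U.
Normalizing units and computing the index:
  alloy J: σ_y = 174.0 MPa, ρ = 7230 kg/m³
  alloy U: σ_y = 948.0 MPa, ρ = 7810 kg/m³
  alloy U: M = 121 kN·m/kg
  alloy J: M = 24.1 kN·m/kg
Alloy U has the largest M.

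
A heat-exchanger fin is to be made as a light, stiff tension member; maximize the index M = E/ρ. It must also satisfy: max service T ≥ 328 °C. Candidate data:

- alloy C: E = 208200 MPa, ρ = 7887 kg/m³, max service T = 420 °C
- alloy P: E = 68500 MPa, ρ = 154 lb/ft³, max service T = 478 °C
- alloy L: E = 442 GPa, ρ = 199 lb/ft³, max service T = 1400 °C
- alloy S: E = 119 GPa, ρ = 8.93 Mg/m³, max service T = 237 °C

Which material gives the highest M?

alloy L

Screen on constraints: max service T ≥ 328 °C. Survivors: alloy C, alloy P, alloy L.
Normalizing units and computing the index:
  alloy C: E = 208.2 GPa, ρ = 7887 kg/m³
  alloy P: E = 68.50 GPa, ρ = 2467 kg/m³
  alloy L: E = 442.0 GPa, ρ = 3188 kg/m³
  alloy L: M = 139 MN·m/kg
  alloy P: M = 27.8 MN·m/kg
  alloy C: M = 26.4 MN·m/kg
The maximum is for alloy L.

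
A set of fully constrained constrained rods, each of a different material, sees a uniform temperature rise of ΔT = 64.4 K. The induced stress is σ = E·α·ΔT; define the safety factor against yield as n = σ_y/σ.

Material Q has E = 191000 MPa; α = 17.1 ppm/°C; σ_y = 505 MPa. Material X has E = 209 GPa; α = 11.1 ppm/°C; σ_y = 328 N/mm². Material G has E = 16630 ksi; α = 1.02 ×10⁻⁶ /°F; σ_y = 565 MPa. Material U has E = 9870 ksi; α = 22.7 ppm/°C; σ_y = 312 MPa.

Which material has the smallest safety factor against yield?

material X

With everything in SI (GPa, ×10⁻⁶/K, MPa):
  material Q: E = 191.0, α = 17.1, σ_y = 505.0 → σ = 210 MPa, n = 2.40
  material X: E = 209.0, α = 11.1, σ_y = 328.0 → σ = 149 MPa, n = 2.20
  material G: E = 114.7, α = 1.84, σ_y = 565.0 → σ = 13.6 MPa, n = 41.7
  material U: E = 68.05, α = 22.7, σ_y = 312.0 → σ = 99.5 MPa, n = 3.14
The minimum is material X at n = 2.20.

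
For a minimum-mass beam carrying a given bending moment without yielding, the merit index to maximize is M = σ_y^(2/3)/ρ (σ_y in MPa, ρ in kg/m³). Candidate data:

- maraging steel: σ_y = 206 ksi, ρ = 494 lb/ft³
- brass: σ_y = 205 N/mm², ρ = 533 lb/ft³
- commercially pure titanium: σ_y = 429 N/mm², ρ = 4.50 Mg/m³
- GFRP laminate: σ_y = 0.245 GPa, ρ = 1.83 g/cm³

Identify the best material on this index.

Normalizing units and computing the index:
  maraging steel: σ_y = 1420 MPa, ρ = 7913 kg/m³
  brass: σ_y = 205.0 MPa, ρ = 8538 kg/m³
  commercially pure titanium: σ_y = 429.0 MPa, ρ = 4500 kg/m³
  GFRP laminate: σ_y = 245.0 MPa, ρ = 1830 kg/m³
  GFRP laminate: M = 21.4×10⁻³
  maraging steel: M = 16.0×10⁻³
  commercially pure titanium: M = 12.6×10⁻³
  brass: M = 4.07×10⁻³
GFRP laminate has the largest M.

GFRP laminate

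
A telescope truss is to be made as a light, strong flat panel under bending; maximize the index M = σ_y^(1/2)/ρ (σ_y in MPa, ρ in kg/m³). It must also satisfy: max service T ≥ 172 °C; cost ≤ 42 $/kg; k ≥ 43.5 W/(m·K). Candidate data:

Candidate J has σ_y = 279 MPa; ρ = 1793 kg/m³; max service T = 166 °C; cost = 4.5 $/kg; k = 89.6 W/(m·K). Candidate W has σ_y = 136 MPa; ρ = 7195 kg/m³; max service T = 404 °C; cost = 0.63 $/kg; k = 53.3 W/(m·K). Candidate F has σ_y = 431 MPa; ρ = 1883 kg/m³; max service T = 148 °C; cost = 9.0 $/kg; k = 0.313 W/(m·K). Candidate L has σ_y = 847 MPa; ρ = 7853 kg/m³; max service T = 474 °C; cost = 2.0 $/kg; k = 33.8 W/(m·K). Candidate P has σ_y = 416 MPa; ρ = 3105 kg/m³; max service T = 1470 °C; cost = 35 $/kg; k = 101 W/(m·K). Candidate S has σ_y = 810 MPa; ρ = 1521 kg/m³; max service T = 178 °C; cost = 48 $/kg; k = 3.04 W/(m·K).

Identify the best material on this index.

candidate P

Screen on constraints: max service T ≥ 172 °C; cost ≤ 42 $/kg; k ≥ 43.5 W/(m·K). Survivors: candidate W, candidate P.
Evaluate M for each candidate:
  candidate P: M = 6.57×10⁻³
  candidate W: M = 1.62×10⁻³
The maximum is for candidate P.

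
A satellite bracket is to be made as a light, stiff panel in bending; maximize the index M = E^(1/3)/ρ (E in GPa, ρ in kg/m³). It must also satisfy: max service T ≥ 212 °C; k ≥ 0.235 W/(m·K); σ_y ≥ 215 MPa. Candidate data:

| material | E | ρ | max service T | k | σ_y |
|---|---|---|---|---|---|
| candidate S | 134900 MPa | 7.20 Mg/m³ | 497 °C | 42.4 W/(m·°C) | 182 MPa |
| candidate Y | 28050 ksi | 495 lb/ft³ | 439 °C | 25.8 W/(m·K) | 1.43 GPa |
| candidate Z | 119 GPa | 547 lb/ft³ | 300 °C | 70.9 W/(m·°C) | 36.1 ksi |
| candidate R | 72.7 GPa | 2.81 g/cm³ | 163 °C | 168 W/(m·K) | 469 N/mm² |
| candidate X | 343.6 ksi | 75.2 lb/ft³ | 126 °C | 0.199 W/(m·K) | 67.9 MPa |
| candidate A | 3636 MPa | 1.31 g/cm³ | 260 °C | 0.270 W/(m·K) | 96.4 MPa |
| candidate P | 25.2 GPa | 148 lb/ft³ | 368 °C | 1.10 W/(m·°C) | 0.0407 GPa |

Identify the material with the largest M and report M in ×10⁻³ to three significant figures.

candidate Y, M = 0.729×10⁻³

Screen on constraints: max service T ≥ 212 °C; k ≥ 0.235 W/(m·K); σ_y ≥ 215 MPa. Survivors: candidate Y, candidate Z.
Normalizing units and computing the index:
  candidate Y: E = 193.4 GPa, ρ = 7929 kg/m³
  candidate Z: E = 119.0 GPa, ρ = 8762 kg/m³
  candidate Y: M = 0.729×10⁻³
  candidate Z: M = 0.561×10⁻³
Candidate Y has the largest M.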